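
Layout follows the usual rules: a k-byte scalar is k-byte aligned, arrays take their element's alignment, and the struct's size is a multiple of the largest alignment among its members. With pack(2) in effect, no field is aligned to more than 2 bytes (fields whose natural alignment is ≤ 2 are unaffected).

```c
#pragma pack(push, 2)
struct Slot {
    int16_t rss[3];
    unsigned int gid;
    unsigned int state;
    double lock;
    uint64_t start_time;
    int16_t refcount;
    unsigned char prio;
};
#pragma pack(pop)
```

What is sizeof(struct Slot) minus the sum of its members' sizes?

@0: rss [6B, align 2] → 6
@6: gid [4B, align 2] → 10
@10: state [4B, align 2] → 14
@14: lock [8B, align 2] → 22
@22: start_time [8B, align 2] → 30
@30: refcount [2B, align 2] → 32
@32: prio [1B, align 1] → 33
+1 tail pad (align 2)
size 34, align 2
data bytes 33, size 34 → padding 1

1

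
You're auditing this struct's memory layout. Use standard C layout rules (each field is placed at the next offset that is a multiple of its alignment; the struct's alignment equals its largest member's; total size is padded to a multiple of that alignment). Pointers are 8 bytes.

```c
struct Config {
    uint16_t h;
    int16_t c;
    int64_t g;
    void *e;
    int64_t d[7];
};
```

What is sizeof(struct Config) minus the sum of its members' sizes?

4

@0: h [2B, align 2] → 2
@2: c [2B, align 2] → 4
+4 pad (align 8)
@8: g [8B, align 8] → 16
@16: e [8B, align 8] → 24
@24: d [56B, align 8] → 80
size 80, align 8
data bytes 76, size 80 → padding 4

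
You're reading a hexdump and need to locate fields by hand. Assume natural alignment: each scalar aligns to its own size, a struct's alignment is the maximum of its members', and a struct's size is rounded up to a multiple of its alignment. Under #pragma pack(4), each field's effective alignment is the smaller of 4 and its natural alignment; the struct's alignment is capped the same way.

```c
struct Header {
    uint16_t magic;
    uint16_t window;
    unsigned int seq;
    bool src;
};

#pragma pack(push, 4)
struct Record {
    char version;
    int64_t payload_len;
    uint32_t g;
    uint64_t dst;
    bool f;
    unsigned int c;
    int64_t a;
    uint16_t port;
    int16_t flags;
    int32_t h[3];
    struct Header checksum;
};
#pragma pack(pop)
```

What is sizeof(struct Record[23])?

Header: magic at 0 (size 2, align 2) → ends 2; window at 2 (size 2, align 2) → ends 4; seq at 4 (size 4, align 4) → ends 8; src at 8 (size 1, align 1) → ends 9; tail pad 3 to reach multiple of 4; total 12 bytes, alignment 4
version at 0 (size 1, align 1) → ends 1
pad 3 to align 4 for payload_len
payload_len at 4 (size 8, align 4) → ends 12
g at 12 (size 4, align 4) → ends 16
dst at 16 (size 8, align 4) → ends 24
f at 24 (size 1, align 1) → ends 25
pad 3 to align 4 for c
c at 28 (size 4, align 4) → ends 32
a at 32 (size 8, align 4) → ends 40
port at 40 (size 2, align 2) → ends 42
flags at 42 (size 2, align 2) → ends 44
h at 44 (size 12, align 4) → ends 56
checksum at 56 (size 12, align 4) → ends 68
total 68 bytes, alignment 4
array of 23: 23 × 68 = 1564

1564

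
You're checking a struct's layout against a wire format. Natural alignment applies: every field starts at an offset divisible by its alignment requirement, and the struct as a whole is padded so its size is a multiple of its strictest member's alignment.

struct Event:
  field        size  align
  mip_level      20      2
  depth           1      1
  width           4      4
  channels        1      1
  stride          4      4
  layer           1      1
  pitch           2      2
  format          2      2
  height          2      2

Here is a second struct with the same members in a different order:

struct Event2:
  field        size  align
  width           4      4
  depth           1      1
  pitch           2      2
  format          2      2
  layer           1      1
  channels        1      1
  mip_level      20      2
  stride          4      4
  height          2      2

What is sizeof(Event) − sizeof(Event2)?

@0: mip_level [20B, align 2] → 20
@20: depth [1B, align 1] → 21
+3 pad (align 4)
@24: width [4B, align 4] → 28
@28: channels [1B, align 1] → 29
+3 pad (align 4)
@32: stride [4B, align 4] → 36
@36: layer [1B, align 1] → 37
+1 pad (align 2)
@38: pitch [2B, align 2] → 40
@40: format [2B, align 2] → 42
@42: height [2B, align 2] → 44
size 44, align 4
— Event2 —
@0: width [4B, align 4] → 4
@4: depth [1B, align 1] → 5
+1 pad (align 2)
@6: pitch [2B, align 2] → 8
@8: format [2B, align 2] → 10
@10: layer [1B, align 1] → 11
@11: channels [1B, align 1] → 12
@12: mip_level [20B, align 2] → 32
@32: stride [4B, align 4] → 36
@36: height [2B, align 2] → 38
+2 tail pad (align 4)
size 40, align 4
44 − 40 = 4

4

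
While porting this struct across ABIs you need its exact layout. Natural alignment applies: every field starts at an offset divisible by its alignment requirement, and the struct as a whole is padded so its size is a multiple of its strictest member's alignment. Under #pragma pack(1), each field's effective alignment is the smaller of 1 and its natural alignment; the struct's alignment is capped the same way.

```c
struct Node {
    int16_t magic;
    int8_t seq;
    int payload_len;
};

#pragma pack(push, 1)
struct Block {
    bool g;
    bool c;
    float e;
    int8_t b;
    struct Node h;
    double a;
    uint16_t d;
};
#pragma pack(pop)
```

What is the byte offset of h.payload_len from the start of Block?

Node: @0: magic [2B, align 2] → 2; @2: seq [1B, align 1] → 3; +1 pad (align 4); @4: payload_len [4B, align 4] → 8; size 8, align 4
@0: g [1B, align 1] → 1
@1: c [1B, align 1] → 2
@2: e [4B, align 1] → 6
@6: b [1B, align 1] → 7
@7: h [8B, align 1] → 15
within Node: payload_len at 4
7 + 4 = 11

11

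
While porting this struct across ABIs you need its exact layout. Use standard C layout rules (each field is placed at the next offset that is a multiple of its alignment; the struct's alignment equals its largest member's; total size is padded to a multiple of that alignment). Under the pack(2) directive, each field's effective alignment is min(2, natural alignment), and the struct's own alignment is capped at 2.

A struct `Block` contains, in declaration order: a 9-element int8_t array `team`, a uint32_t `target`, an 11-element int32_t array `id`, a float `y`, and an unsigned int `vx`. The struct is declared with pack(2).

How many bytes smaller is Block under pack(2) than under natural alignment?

natural layout:
  @0: team [9B, align 1] → 9
  +3 pad (align 4)
  @12: target [4B, align 4] → 16
  @16: id [44B, align 4] → 60
  @60: y [4B, align 4] → 64
  @64: vx [4B, align 4] → 68
  size 68, align 4
packed(2) layout:
  @0: team [9B, align 1] → 9
  +1 pad (align 2)
  @10: target [4B, align 2] → 14
  @14: id [44B, align 2] → 58
  @58: y [4B, align 2] → 62
  @62: vx [4B, align 2] → 66
  size 66, align 2
68 − 66 = 2

2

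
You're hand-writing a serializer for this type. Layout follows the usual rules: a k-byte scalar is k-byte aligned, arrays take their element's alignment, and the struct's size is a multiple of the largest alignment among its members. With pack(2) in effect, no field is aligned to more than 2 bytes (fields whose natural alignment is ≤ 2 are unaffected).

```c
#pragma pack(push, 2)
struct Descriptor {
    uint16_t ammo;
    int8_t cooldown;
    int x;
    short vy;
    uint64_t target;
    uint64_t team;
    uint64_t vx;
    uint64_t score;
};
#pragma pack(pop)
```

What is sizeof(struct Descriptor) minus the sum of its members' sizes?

@0: ammo [2B, align 2] → 2
@2: cooldown [1B, align 1] → 3
+1 pad (align 2)
@4: x [4B, align 2] → 8
@8: vy [2B, align 2] → 10
@10: target [8B, align 2] → 18
@18: team [8B, align 2] → 26
@26: vx [8B, align 2] → 34
@34: score [8B, align 2] → 42
size 42, align 2
data bytes 41, size 42 → padding 1

1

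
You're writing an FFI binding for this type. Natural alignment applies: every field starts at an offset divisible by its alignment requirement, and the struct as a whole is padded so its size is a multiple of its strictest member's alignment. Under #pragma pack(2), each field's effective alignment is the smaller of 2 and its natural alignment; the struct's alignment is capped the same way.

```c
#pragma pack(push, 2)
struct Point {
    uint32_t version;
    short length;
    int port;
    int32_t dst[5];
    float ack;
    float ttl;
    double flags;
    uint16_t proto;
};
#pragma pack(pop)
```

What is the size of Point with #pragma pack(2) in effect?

@0: version [4B, align 2] → 4
@4: length [2B, align 2] → 6
@6: port [4B, align 2] → 10
@10: dst [20B, align 2] → 30
@30: ack [4B, align 2] → 34
@34: ttl [4B, align 2] → 38
@38: flags [8B, align 2] → 46
@46: proto [2B, align 2] → 48
size 48, align 2

48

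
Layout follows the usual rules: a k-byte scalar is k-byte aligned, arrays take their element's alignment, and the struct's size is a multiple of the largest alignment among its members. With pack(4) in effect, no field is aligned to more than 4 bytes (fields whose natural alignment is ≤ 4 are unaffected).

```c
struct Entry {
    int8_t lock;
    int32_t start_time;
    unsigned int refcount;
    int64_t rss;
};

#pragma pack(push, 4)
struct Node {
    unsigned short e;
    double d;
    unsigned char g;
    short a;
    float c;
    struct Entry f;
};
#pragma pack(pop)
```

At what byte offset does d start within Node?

Entry: lock at 0 (size 1, align 1) → ends 1; pad 3 to align 4 for start_time; start_time at 4 (size 4, align 4) → ends 8; refcount at 8 (size 4, align 4) → ends 12; pad 4 to align 8 for rss; rss at 16 (size 8, align 8) → ends 24; total 24 bytes, alignment 8
e at 0 (size 2, align 2) → ends 2
pad 2 to align 4 for d
d at 4 (size 8, align 4) → ends 12

4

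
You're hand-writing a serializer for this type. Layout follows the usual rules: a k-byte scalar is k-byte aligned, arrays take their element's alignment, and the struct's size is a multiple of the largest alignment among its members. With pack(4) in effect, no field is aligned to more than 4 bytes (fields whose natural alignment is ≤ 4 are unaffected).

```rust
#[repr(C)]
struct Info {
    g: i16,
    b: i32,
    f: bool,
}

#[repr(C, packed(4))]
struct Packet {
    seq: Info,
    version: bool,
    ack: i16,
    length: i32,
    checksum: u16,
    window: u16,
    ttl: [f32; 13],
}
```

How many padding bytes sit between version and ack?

1

Info: 0..2  g  (2B, 2-aligned); 2..4  -- padding (2B); 4..8  b  (4B, 4-aligned); 8..9  f  (1B, 1-aligned); 9..12  -- tail padding (3B); sizeof = 12, alignof = 4
0..12  seq  (12B, 4-aligned)
12..13  version  (1B, 1-aligned)
13..14  -- padding (1B)
14..16  ack  (2B, 2-aligned)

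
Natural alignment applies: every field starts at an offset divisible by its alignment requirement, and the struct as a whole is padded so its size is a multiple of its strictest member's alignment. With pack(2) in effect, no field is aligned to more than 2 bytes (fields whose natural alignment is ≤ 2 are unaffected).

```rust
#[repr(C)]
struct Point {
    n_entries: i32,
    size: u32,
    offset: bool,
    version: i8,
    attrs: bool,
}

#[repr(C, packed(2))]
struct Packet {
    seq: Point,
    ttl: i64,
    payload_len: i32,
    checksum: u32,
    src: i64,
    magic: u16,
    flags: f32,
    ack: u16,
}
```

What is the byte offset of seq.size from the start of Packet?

Point: 0..4  n_entries  (4B, 4-aligned); 4..8  size  (4B, 4-aligned); 8..9  offset  (1B, 1-aligned); 9..10  version  (1B, 1-aligned); 10..11  attrs  (1B, 1-aligned); 11..12  -- tail padding (1B); sizeof = 12, alignof = 4
0..12  seq  (12B, 2-aligned)
within Point: size at 4
0 + 4 = 4

4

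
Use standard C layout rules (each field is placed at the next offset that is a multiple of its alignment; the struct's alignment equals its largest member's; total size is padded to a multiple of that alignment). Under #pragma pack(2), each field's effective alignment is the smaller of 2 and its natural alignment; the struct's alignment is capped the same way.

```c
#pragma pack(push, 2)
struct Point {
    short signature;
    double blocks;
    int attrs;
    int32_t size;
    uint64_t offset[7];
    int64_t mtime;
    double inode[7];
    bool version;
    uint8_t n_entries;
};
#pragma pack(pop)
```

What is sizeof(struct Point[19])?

2660

signature at 0 (size 2, align 2) → ends 2
blocks at 2 (size 8, align 2) → ends 10
attrs at 10 (size 4, align 2) → ends 14
size at 14 (size 4, align 2) → ends 18
offset at 18 (size 56, align 2) → ends 74
mtime at 74 (size 8, align 2) → ends 82
inode at 82 (size 56, align 2) → ends 138
version at 138 (size 1, align 1) → ends 139
n_entries at 139 (size 1, align 1) → ends 140
total 140 bytes, alignment 2
array of 19: 19 × 140 = 2660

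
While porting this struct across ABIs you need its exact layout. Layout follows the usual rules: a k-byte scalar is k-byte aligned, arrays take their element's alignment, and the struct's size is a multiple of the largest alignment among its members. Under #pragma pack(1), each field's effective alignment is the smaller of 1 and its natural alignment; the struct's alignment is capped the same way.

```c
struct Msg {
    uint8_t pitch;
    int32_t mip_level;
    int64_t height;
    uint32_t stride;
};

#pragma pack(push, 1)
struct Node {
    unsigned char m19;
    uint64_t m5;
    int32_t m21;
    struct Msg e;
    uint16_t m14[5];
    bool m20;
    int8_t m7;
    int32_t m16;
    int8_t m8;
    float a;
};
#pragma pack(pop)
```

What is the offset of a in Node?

Msg: pitch at 0 (size 1, align 1) → ends 1; pad 3 to align 4 for mip_level; mip_level at 4 (size 4, align 4) → ends 8; height at 8 (size 8, align 8) → ends 16; stride at 16 (size 4, align 4) → ends 20; tail pad 4 to reach multiple of 8; total 24 bytes, alignment 8
m19 at 0 (size 1, align 1) → ends 1
m5 at 1 (size 8, align 1) → ends 9
m21 at 9 (size 4, align 1) → ends 13
e at 13 (size 24, align 1) → ends 37
m14 at 37 (size 10, align 1) → ends 47
m20 at 47 (size 1, align 1) → ends 48
m7 at 48 (size 1, align 1) → ends 49
m16 at 49 (size 4, align 1) → ends 53
m8 at 53 (size 1, align 1) → ends 54
a at 54 (size 4, align 1) → ends 58

54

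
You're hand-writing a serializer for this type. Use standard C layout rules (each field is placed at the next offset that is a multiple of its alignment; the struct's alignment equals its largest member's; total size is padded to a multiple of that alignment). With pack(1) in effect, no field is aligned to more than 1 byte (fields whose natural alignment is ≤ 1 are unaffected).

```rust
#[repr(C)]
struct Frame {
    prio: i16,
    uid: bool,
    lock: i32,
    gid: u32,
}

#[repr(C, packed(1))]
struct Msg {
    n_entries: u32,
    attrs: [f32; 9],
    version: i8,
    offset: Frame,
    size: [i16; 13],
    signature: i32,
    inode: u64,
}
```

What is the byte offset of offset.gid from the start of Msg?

Frame: @0: prio [2B, align 2] → 2; @2: uid [1B, align 1] → 3; +1 pad (align 4); @4: lock [4B, align 4] → 8; @8: gid [4B, align 4] → 12; size 12, align 4
@0: n_entries [4B, align 1] → 4
@4: attrs [36B, align 1] → 40
@40: version [1B, align 1] → 41
@41: offset [12B, align 1] → 53
within Frame: gid at 8
41 + 8 = 49

49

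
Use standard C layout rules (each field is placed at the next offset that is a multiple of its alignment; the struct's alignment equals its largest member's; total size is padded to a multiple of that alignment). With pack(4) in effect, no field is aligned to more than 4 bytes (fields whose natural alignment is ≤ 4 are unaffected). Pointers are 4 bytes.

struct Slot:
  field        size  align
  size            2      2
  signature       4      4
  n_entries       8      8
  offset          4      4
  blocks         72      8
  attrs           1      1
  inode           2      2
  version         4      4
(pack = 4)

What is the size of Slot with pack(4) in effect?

0..2  size  (2B, 2-aligned)
2..4  -- padding (2B)
4..8  signature  (4B, 4-aligned)
8..16  n_entries  (8B, 4-aligned)
16..20  offset  (4B, 4-aligned)
20..92  blocks  (72B, 4-aligned)
92..93  attrs  (1B, 1-aligned)
93..94  -- padding (1B)
94..96  inode  (2B, 2-aligned)
96..100  version  (4B, 4-aligned)
sizeof = 100, alignof = 4

100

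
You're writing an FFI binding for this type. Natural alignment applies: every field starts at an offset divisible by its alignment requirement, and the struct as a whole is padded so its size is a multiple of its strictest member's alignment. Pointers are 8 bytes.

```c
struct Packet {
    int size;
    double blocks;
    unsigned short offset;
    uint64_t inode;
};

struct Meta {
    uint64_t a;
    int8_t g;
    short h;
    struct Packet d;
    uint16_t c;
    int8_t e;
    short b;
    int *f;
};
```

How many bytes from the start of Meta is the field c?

Packet: @0: size [4B, align 4] → 4; +4 pad (align 8); @8: blocks [8B, align 8] → 16; @16: offset [2B, align 2] → 18; +6 pad (align 8); @24: inode [8B, align 8] → 32; size 32, align 8
@0: a [8B, align 8] → 8
@8: g [1B, align 1] → 9
+1 pad (align 2)
@10: h [2B, align 2] → 12
+4 pad (align 8)
@16: d [32B, align 8] → 48
@48: c [2B, align 2] → 50

48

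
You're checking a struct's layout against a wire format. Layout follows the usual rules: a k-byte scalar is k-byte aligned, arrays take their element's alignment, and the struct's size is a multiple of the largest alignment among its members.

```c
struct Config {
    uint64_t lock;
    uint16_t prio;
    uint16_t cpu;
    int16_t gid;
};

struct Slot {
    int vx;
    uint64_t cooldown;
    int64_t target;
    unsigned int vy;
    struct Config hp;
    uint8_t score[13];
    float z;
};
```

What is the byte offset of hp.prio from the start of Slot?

Config: lock at 0 (size 8, align 8) → ends 8; prio at 8 (size 2, align 2) → ends 10; cpu at 10 (size 2, align 2) → ends 12; gid at 12 (size 2, align 2) → ends 14; tail pad 2 to reach multiple of 8; total 16 bytes, alignment 8
vx at 0 (size 4, align 4) → ends 4
pad 4 to align 8 for cooldown
cooldown at 8 (size 8, align 8) → ends 16
target at 16 (size 8, align 8) → ends 24
vy at 24 (size 4, align 4) → ends 28
pad 4 to align 8 for hp
hp at 32 (size 16, align 8) → ends 48
within Config: prio at 8
32 + 8 = 40

40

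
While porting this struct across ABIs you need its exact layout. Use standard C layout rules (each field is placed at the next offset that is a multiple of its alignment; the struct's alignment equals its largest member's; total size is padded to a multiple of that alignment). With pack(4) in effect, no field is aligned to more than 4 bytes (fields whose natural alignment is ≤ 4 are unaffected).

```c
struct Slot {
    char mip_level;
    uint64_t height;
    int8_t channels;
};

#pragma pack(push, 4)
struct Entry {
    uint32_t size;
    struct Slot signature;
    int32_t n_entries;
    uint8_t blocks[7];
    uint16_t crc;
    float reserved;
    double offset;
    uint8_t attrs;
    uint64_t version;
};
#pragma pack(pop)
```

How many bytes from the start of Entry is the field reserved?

Slot: @0: mip_level [1B, align 1] → 1; +7 pad (align 8); @8: height [8B, align 8] → 16; @16: channels [1B, align 1] → 17; +7 tail pad (align 8); size 24, align 8
@0: size [4B, align 4] → 4
@4: signature [24B, align 4] → 28
@28: n_entries [4B, align 4] → 32
@32: blocks [7B, align 1] → 39
+1 pad (align 2)
@40: crc [2B, align 2] → 42
+2 pad (align 4)
@44: reserved [4B, align 4] → 48

44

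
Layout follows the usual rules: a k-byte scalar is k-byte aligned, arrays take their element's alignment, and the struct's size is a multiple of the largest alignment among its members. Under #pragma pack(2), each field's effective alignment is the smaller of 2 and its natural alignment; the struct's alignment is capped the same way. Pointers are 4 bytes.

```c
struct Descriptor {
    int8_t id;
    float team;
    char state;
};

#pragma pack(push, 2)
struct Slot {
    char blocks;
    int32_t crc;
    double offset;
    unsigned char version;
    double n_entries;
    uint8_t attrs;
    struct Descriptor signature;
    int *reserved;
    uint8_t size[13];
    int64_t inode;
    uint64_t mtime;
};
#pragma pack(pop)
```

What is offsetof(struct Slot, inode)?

56

Descriptor: @0: id [1B, align 1] → 1; +3 pad (align 4); @4: team [4B, align 4] → 8; @8: state [1B, align 1] → 9; +3 tail pad (align 4); size 12, align 4
@0: blocks [1B, align 1] → 1
+1 pad (align 2)
@2: crc [4B, align 2] → 6
@6: offset [8B, align 2] → 14
@14: version [1B, align 1] → 15
+1 pad (align 2)
@16: n_entries [8B, align 2] → 24
@24: attrs [1B, align 1] → 25
+1 pad (align 2)
@26: signature [12B, align 2] → 38
@38: reserved [4B, align 2] → 42
@42: size [13B, align 1] → 55
+1 pad (align 2)
@56: inode [8B, align 2] → 64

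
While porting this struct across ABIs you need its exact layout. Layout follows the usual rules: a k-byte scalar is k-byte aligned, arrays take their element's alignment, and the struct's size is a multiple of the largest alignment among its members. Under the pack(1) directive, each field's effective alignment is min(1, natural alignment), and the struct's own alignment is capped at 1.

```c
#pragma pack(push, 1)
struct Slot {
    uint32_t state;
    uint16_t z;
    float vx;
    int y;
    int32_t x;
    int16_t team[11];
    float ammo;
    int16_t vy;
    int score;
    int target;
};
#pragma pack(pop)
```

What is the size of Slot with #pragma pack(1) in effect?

state at 0 (size 4, align 1) → ends 4
z at 4 (size 2, align 1) → ends 6
vx at 6 (size 4, align 1) → ends 10
y at 10 (size 4, align 1) → ends 14
x at 14 (size 4, align 1) → ends 18
team at 18 (size 22, align 1) → ends 40
ammo at 40 (size 4, align 1) → ends 44
vy at 44 (size 2, align 1) → ends 46
score at 46 (size 4, align 1) → ends 50
target at 50 (size 4, align 1) → ends 54
total 54 bytes, alignment 1

54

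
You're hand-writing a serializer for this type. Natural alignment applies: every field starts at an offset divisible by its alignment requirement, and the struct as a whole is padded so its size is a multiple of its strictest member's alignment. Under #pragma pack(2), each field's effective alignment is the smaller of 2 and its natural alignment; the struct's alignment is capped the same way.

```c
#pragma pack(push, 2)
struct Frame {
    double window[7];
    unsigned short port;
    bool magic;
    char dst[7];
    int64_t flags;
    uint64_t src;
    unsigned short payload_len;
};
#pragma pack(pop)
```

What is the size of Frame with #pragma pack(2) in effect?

84

@0: window [56B, align 2] → 56
@56: port [2B, align 2] → 58
@58: magic [1B, align 1] → 59
@59: dst [7B, align 1] → 66
@66: flags [8B, align 2] → 74
@74: src [8B, align 2] → 82
@82: payload_len [2B, align 2] → 84
size 84, align 2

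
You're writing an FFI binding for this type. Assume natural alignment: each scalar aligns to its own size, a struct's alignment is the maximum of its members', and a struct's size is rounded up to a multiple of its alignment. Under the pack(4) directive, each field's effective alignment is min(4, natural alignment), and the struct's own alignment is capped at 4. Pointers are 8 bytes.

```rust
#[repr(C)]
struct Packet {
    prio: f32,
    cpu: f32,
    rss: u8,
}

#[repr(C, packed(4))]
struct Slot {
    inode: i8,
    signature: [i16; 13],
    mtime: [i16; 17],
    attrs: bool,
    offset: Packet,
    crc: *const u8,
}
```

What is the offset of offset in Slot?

Packet: @0: prio [4B, align 4] → 4; @4: cpu [4B, align 4] → 8; @8: rss [1B, align 1] → 9; +3 tail pad (align 4); size 12, align 4
@0: inode [1B, align 1] → 1
+1 pad (align 2)
@2: signature [26B, align 2] → 28
@28: mtime [34B, align 2] → 62
@62: attrs [1B, align 1] → 63
+1 pad (align 4)
@64: offset [12B, align 4] → 76

64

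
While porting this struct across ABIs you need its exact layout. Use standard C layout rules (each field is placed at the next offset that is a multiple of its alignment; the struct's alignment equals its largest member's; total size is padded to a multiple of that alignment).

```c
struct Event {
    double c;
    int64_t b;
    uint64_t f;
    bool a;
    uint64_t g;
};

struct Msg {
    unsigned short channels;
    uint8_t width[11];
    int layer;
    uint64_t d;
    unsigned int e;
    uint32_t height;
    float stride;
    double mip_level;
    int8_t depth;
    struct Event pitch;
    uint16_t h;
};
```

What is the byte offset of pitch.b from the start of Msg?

Event: 0..8  c  (8B, 8-aligned); 8..16  b  (8B, 8-aligned); 16..24  f  (8B, 8-aligned); 24..25  a  (1B, 1-aligned); 25..32  -- padding (7B); 32..40  g  (8B, 8-aligned); sizeof = 40, alignof = 8
0..2  channels  (2B, 2-aligned)
2..13  width  (11B, 1-aligned)
13..16  -- padding (3B)
16..20  layer  (4B, 4-aligned)
20..24  -- padding (4B)
24..32  d  (8B, 8-aligned)
32..36  e  (4B, 4-aligned)
36..40  height  (4B, 4-aligned)
40..44  stride  (4B, 4-aligned)
44..48  -- padding (4B)
48..56  mip_level  (8B, 8-aligned)
56..57  depth  (1B, 1-aligned)
57..64  -- padding (7B)
64..104  pitch  (40B, 8-aligned)
within Event: b at 8
64 + 8 = 72

72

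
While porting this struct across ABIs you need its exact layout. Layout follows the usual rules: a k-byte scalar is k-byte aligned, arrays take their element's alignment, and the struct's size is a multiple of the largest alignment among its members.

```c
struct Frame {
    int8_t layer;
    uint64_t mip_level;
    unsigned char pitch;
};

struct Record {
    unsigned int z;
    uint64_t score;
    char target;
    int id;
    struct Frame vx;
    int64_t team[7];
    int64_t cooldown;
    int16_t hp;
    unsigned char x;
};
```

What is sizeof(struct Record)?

120

Frame: @0: layer [1B, align 1] → 1; +7 pad (align 8); @8: mip_level [8B, align 8] → 16; @16: pitch [1B, align 1] → 17; +7 tail pad (align 8); size 24, align 8
@0: z [4B, align 4] → 4
+4 pad (align 8)
@8: score [8B, align 8] → 16
@16: target [1B, align 1] → 17
+3 pad (align 4)
@20: id [4B, align 4] → 24
@24: vx [24B, align 8] → 48
@48: team [56B, align 8] → 104
@104: cooldown [8B, align 8] → 112
@112: hp [2B, align 2] → 114
@114: x [1B, align 1] → 115
+5 tail pad (align 8)
size 120, align 8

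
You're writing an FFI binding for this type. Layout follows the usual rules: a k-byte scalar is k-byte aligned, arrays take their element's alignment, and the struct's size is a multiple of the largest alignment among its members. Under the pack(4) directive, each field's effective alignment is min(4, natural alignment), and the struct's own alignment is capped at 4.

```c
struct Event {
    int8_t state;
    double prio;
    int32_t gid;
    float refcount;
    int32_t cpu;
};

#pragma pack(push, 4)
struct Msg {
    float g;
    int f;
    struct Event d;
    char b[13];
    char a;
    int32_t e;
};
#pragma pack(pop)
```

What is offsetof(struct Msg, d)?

Event: state at 0 (size 1, align 1) → ends 1; pad 7 to align 8 for prio; prio at 8 (size 8, align 8) → ends 16; gid at 16 (size 4, align 4) → ends 20; refcount at 20 (size 4, align 4) → ends 24; cpu at 24 (size 4, align 4) → ends 28; tail pad 4 to reach multiple of 8; total 32 bytes, alignment 8
g at 0 (size 4, align 4) → ends 4
f at 4 (size 4, align 4) → ends 8
d at 8 (size 32, align 4) → ends 40

8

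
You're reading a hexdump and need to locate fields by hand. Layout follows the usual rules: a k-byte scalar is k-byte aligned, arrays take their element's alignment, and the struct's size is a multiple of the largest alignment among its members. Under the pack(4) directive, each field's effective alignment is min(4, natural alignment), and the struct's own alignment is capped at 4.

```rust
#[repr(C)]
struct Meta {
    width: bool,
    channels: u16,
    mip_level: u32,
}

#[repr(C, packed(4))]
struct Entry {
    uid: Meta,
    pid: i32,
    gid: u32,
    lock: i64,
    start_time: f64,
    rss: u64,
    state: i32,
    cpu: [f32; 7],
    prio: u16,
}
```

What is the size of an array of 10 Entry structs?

Meta: @0: width [1B, align 1] → 1; +1 pad (align 2); @2: channels [2B, align 2] → 4; @4: mip_level [4B, align 4] → 8; size 8, align 4
@0: uid [8B, align 4] → 8
@8: pid [4B, align 4] → 12
@12: gid [4B, align 4] → 16
@16: lock [8B, align 4] → 24
@24: start_time [8B, align 4] → 32
@32: rss [8B, align 4] → 40
@40: state [4B, align 4] → 44
@44: cpu [28B, align 4] → 72
@72: prio [2B, align 2] → 74
+2 tail pad (align 4)
size 76, align 4
array of 10: 10 × 76 = 760

760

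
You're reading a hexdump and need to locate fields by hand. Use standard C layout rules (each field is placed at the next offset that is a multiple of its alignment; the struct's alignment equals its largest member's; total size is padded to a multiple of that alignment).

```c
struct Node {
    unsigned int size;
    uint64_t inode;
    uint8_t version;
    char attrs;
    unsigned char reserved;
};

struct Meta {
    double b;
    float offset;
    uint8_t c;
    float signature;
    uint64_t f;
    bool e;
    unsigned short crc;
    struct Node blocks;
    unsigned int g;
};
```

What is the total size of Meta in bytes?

72 bytes

Node: @0: size [4B, align 4] → 4; +4 pad (align 8); @8: inode [8B, align 8] → 16; @16: version [1B, align 1] → 17; @17: attrs [1B, align 1] → 18; @18: reserved [1B, align 1] → 19; +5 tail pad (align 8); size 24, align 8
@0: b [8B, align 8] → 8
@8: offset [4B, align 4] → 12
@12: c [1B, align 1] → 13
+3 pad (align 4)
@16: signature [4B, align 4] → 20
+4 pad (align 8)
@24: f [8B, align 8] → 32
@32: e [1B, align 1] → 33
+1 pad (align 2)
@34: crc [2B, align 2] → 36
+4 pad (align 8)
@40: blocks [24B, align 8] → 64
@64: g [4B, align 4] → 68
+4 tail pad (align 8)
size 72, align 8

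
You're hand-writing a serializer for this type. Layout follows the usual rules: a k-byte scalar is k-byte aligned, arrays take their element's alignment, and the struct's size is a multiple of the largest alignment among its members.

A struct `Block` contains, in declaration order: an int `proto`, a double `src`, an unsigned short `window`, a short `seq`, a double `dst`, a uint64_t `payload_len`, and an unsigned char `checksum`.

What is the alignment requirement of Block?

member alignments: proto=4, src=8, window=2, seq=2, dst=8, payload_len=8, checksum=1
max = 8

8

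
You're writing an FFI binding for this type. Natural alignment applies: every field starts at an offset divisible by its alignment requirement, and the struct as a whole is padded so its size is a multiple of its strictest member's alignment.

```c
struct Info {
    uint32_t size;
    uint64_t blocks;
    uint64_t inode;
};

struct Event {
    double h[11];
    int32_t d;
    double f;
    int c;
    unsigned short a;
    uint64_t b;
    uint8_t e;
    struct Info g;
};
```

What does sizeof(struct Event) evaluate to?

Info: @0: size [4B, align 4] → 4; +4 pad (align 8); @8: blocks [8B, align 8] → 16; @16: inode [8B, align 8] → 24; size 24, align 8
@0: h [88B, align 8] → 88
@88: d [4B, align 4] → 92
+4 pad (align 8)
@96: f [8B, align 8] → 104
@104: c [4B, align 4] → 108
@108: a [2B, align 2] → 110
+2 pad (align 8)
@112: b [8B, align 8] → 120
@120: e [1B, align 1] → 121
+7 pad (align 8)
@128: g [24B, align 8] → 152
size 152, align 8

152 bytes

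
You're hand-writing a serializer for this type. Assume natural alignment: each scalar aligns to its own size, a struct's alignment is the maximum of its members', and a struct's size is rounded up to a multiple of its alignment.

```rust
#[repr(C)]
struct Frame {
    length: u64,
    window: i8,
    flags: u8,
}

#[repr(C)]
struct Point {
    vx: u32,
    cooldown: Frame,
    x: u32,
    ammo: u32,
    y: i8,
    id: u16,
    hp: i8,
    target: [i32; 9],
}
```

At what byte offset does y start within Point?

Frame: 0..8  length  (8B, 8-aligned); 8..9  window  (1B, 1-aligned); 9..10  flags  (1B, 1-aligned); 10..16  -- tail padding (6B); sizeof = 16, alignof = 8
0..4  vx  (4B, 4-aligned)
4..8  -- padding (4B)
8..24  cooldown  (16B, 8-aligned)
24..28  x  (4B, 4-aligned)
28..32  ammo  (4B, 4-aligned)
32..33  y  (1B, 1-aligned)

32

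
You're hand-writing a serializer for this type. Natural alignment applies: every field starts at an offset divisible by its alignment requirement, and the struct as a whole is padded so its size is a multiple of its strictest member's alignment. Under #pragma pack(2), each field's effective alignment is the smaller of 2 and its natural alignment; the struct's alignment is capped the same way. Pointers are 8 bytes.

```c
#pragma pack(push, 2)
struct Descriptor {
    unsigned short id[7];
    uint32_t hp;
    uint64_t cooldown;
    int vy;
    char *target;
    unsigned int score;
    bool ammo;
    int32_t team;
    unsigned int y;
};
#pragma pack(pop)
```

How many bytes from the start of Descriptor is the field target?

@0: id [14B, align 2] → 14
@14: hp [4B, align 2] → 18
@18: cooldown [8B, align 2] → 26
@26: vy [4B, align 2] → 30
@30: target [8B, align 2] → 38

30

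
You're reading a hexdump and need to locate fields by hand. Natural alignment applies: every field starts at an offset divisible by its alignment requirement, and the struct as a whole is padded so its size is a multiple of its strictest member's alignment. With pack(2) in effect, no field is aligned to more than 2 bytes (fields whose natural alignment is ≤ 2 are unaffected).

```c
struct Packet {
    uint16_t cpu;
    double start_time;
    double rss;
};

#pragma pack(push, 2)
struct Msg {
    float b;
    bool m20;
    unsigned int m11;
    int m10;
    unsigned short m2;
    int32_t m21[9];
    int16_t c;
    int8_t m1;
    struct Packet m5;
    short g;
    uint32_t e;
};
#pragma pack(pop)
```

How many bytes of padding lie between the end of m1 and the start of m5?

Packet: @0: cpu [2B, align 2] → 2; +6 pad (align 8); @8: start_time [8B, align 8] → 16; @16: rss [8B, align 8] → 24; size 24, align 8
@0: b [4B, align 2] → 4
@4: m20 [1B, align 1] → 5
+1 pad (align 2)
@6: m11 [4B, align 2] → 10
@10: m10 [4B, align 2] → 14
@14: m2 [2B, align 2] → 16
@16: m21 [36B, align 2] → 52
@52: c [2B, align 2] → 54
@54: m1 [1B, align 1] → 55
+1 pad (align 2)
@56: m5 [24B, align 2] → 80

1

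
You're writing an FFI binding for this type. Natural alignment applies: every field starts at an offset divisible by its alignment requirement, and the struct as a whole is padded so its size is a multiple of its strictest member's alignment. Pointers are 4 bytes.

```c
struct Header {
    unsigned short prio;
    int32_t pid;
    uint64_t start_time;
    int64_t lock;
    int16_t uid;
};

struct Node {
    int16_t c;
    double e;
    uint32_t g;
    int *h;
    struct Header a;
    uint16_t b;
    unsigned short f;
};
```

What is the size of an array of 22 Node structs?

1408

Header: prio at 0 (size 2, align 2) → ends 2; pad 2 to align 4 for pid; pid at 4 (size 4, align 4) → ends 8; start_time at 8 (size 8, align 8) → ends 16; lock at 16 (size 8, align 8) → ends 24; uid at 24 (size 2, align 2) → ends 26; tail pad 6 to reach multiple of 8; total 32 bytes, alignment 8
c at 0 (size 2, align 2) → ends 2
pad 6 to align 8 for e
e at 8 (size 8, align 8) → ends 16
g at 16 (size 4, align 4) → ends 20
h at 20 (size 4, align 4) → ends 24
a at 24 (size 32, align 8) → ends 56
b at 56 (size 2, align 2) → ends 58
f at 58 (size 2, align 2) → ends 60
tail pad 4 to reach multiple of 8
total 64 bytes, alignment 8
array of 22: 22 × 64 = 1408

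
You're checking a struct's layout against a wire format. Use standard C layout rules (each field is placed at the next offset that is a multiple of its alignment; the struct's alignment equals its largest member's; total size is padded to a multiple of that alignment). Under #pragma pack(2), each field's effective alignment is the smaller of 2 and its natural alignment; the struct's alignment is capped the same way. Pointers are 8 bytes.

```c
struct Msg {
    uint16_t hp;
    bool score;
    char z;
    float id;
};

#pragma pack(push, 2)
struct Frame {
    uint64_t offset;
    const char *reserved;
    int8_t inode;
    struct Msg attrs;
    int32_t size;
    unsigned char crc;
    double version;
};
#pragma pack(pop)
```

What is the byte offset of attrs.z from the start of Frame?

21

Msg: @0: hp [2B, align 2] → 2; @2: score [1B, align 1] → 3; @3: z [1B, align 1] → 4; @4: id [4B, align 4] → 8; size 8, align 4
@0: offset [8B, align 2] → 8
@8: reserved [8B, align 2] → 16
@16: inode [1B, align 1] → 17
+1 pad (align 2)
@18: attrs [8B, align 2] → 26
within Msg: z at 3
18 + 3 = 21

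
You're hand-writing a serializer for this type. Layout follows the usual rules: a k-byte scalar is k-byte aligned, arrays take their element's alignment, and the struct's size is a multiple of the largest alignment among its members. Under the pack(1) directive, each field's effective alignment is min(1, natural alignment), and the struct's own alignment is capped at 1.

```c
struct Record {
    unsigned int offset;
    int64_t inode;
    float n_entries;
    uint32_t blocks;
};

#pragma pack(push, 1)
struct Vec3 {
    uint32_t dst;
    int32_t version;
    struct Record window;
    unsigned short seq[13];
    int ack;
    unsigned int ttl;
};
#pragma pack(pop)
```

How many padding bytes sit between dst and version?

0

Record: @0: offset [4B, align 4] → 4; +4 pad (align 8); @8: inode [8B, align 8] → 16; @16: n_entries [4B, align 4] → 20; @20: blocks [4B, align 4] → 24; size 24, align 8
@0: dst [4B, align 1] → 4
@4: version [4B, align 1] → 8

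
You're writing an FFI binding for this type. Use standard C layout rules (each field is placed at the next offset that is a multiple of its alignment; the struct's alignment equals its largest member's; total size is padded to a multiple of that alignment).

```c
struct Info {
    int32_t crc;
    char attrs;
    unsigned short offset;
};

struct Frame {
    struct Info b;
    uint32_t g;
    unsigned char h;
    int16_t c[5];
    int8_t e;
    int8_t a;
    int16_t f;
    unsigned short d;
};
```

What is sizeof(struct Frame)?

Info: @0: crc [4B, align 4] → 4; @4: attrs [1B, align 1] → 5; +1 pad (align 2); @6: offset [2B, align 2] → 8; size 8, align 4
@0: b [8B, align 4] → 8
@8: g [4B, align 4] → 12
@12: h [1B, align 1] → 13
+1 pad (align 2)
@14: c [10B, align 2] → 24
@24: e [1B, align 1] → 25
@25: a [1B, align 1] → 26
@26: f [2B, align 2] → 28
@28: d [2B, align 2] → 30
+2 tail pad (align 4)
size 32, align 4

32 bytes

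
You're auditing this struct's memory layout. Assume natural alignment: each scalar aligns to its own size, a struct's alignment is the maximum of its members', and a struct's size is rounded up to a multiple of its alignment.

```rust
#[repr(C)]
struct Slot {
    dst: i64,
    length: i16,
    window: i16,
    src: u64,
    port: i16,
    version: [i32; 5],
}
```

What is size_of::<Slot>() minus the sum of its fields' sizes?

0..8  dst  (8B, 8-aligned)
8..10  length  (2B, 2-aligned)
10..12  window  (2B, 2-aligned)
12..16  -- padding (4B)
16..24  src  (8B, 8-aligned)
24..26  port  (2B, 2-aligned)
26..28  -- padding (2B)
28..48  version  (20B, 4-aligned)
sizeof = 48, alignof = 8
data bytes 42, size 48 → padding 6

6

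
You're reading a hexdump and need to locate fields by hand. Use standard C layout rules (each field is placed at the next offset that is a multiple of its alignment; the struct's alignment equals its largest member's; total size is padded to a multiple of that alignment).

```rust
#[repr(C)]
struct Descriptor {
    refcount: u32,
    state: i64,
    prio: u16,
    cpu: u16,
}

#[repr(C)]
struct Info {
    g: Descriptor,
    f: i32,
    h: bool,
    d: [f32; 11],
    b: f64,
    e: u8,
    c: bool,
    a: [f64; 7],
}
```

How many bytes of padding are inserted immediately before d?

3

Descriptor: refcount at 0 (size 4, align 4) → ends 4; pad 4 to align 8 for state; state at 8 (size 8, align 8) → ends 16; prio at 16 (size 2, align 2) → ends 18; cpu at 18 (size 2, align 2) → ends 20; tail pad 4 to reach multiple of 8; total 24 bytes, alignment 8
g at 0 (size 24, align 8) → ends 24
f at 24 (size 4, align 4) → ends 28
h at 28 (size 1, align 1) → ends 29
pad 3 to align 4 for d
d at 32 (size 44, align 4) → ends 76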